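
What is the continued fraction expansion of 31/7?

[4; 2, 3]

Run the Euclidean algorithm on 31 and 7; the successive quotients are the partial quotients a_0, a_1, ... (each step inverts the fractional part left over by the previous one):
  31 = 4*7 + 3, so a_0 = 4.
  7 = 2*3 + 1, so a_1 = 2.
  3 = 3*1 + 0, so a_2 = 3.
The remainder reaches 0 after 3 divisions, so the expansion has 3 partial quotients, read off in order.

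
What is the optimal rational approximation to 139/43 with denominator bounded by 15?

Expand x = 139/43 as a continued fraction with the Euclidean algorithm:
  139 = 3*43 + 10, so a_0 = 3.
  43 = 4*10 + 3, so a_1 = 4.
  10 = 3*3 + 1, so a_2 = 3.
  3 = 3*1 + 0, so a_3 = 3.
so x = [3; 4, 3, 3].
Convergents (p_i = a_i*p_{i-1} + p_{i-2}, q_i = a_i*q_{i-1} + q_{i-2} with p_{-2}=0, p_{-1}=1, q_{-2}=1, q_{-1}=0), until the denominator exceeds 15:
  i=0: a_0=3, p_0 = 3*1 + 0 = 3, q_0 = 3*0 + 1 = 1.
  i=1: a_1=4, p_1 = 4*3 + 1 = 13, q_1 = 4*1 + 0 = 4.
  i=2: a_2=3, p_2 = 3*13 + 3 = 42, q_2 = 3*4 + 1 = 13.
  i=3: a_3=3, p_3 = 3*42 + 13 = 139, q_3 = 3*13 + 4 = 43.
q_3 = 43 > 15, so the last convergent with denominator <= 15 is p_2/q_2 = 42/13.
The closest fraction with denominator <= 15 is either p_2/q_2 or the intermediate fraction (k*p_2 + p_1)/(k*q_2 + q_1) with the largest k >= 1 whose denominator stays <= 15; these approach x as k grows, and every other convergent or intermediate fraction in range is farther away.
Largest k: floor((15 - q_1)/q_2) = floor((15 - 4)/13) = 0.
Since k = 0, no intermediate fraction beyond p_2/q_2 has denominator <= 15, so the convergent 42/13 is the closest (its error is |139*13 - 42*43|/(43*13) = 1/559).

42/13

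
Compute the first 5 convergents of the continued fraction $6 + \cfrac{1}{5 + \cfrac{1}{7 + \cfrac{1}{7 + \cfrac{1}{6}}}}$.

6/1, 31/5, 223/36, 1592/257, 9775/1578

Using the convergent recurrence p_i = a_i*p_{i-1} + p_{i-2}, q_i = a_i*q_{i-1} + q_{i-2} with p_{-2}=0, p_{-1}=1, q_{-2}=1, q_{-1}=0:
  i=0: a_0=6, p_0 = 6*1 + 0 = 6, q_0 = 6*0 + 1 = 1.
  i=1: a_1=5, p_1 = 5*6 + 1 = 31, q_1 = 5*1 + 0 = 5.
  i=2: a_2=7, p_2 = 7*31 + 6 = 223, q_2 = 7*5 + 1 = 36.
  i=3: a_3=7, p_3 = 7*223 + 31 = 1592, q_3 = 7*36 + 5 = 257.
  i=4: a_4=6, p_4 = 6*1592 + 223 = 9775, q_4 = 6*257 + 36 = 1578.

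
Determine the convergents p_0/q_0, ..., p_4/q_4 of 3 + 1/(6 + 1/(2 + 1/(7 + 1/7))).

3/1, 19/6, 41/13, 306/97, 2183/692

Using the convergent recurrence p_i = a_i*p_{i-1} + p_{i-2}, q_i = a_i*q_{i-1} + q_{i-2} with p_{-2}=0, p_{-1}=1, q_{-2}=1, q_{-1}=0:
  i=0: a_0=3, p_0 = 3*1 + 0 = 3, q_0 = 3*0 + 1 = 1.
  i=1: a_1=6, p_1 = 6*3 + 1 = 19, q_1 = 6*1 + 0 = 6.
  i=2: a_2=2, p_2 = 2*19 + 3 = 41, q_2 = 2*6 + 1 = 13.
  i=3: a_3=7, p_3 = 7*41 + 19 = 306, q_3 = 7*13 + 6 = 97.
  i=4: a_4=7, p_4 = 7*306 + 41 = 2183, q_4 = 7*97 + 13 = 692.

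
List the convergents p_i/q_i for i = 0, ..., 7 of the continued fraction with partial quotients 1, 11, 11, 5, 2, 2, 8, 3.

Using the convergent recurrence p_i = a_i*p_{i-1} + p_{i-2}, q_i = a_i*q_{i-1} + q_{i-2} with p_{-2}=0, p_{-1}=1, q_{-2}=1, q_{-1}=0:
  i=0: a_0=1, p_0 = 1*1 + 0 = 1, q_0 = 1*0 + 1 = 1.
  i=1: a_1=11, p_1 = 11*1 + 1 = 12, q_1 = 11*1 + 0 = 11.
  i=2: a_2=11, p_2 = 11*12 + 1 = 133, q_2 = 11*11 + 1 = 122.
  i=3: a_3=5, p_3 = 5*133 + 12 = 677, q_3 = 5*122 + 11 = 621.
  i=4: a_4=2, p_4 = 2*677 + 133 = 1487, q_4 = 2*621 + 122 = 1364.
  i=5: a_5=2, p_5 = 2*1487 + 677 = 3651, q_5 = 2*1364 + 621 = 3349.
  i=6: a_6=8, p_6 = 8*3651 + 1487 = 30695, q_6 = 8*3349 + 1364 = 28156.
  i=7: a_7=3, p_7 = 3*30695 + 3651 = 95736, q_7 = 3*28156 + 3349 = 87817.

1/1, 12/11, 133/122, 677/621, 1487/1364, 3651/3349, 30695/28156, 95736/87817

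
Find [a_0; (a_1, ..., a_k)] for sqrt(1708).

[41; (3, 20, 3, 82)]

Write x_i = (sqrt(1708) + m_i)/d_i with (m_0, d_0) = (0, 1). a_0 = floor(sqrt(1708)) = 41, since 41^2 = 1681 <= 1708 < 1764 = 42^2.
Iterate m_{i+1} = d_i*a_i - m_i, d_{i+1} = (1708 - m_{i+1}^2)/d_i, a_{i+1} = floor((a_0 + m_{i+1})/d_{i+1}):
  m_1 = 1*41 - 0 = 41, d_1 = (1708 - 41^2)/1 = 27/1 = 27, a_1 = floor((41 + 41)/27) = 3.
  m_2 = 27*3 - 41 = 40, d_2 = (1708 - 40^2)/27 = 108/27 = 4, a_2 = floor((41 + 40)/4) = 20.
  m_3 = 4*20 - 40 = 40, d_3 = (1708 - 40^2)/4 = 108/4 = 27, a_3 = floor((41 + 40)/27) = 3.
  m_4 = 27*3 - 40 = 41, d_4 = (1708 - 41^2)/27 = 27/27 = 1, a_4 = floor((41 + 41)/1) = 82.
  m_5 = 1*82 - 41 = 41, d_5 = (1708 - 41^2)/1 = 27/1 = 27: (m_5, d_5) = (m_1, d_1) = (41, 27), so from here the quotients repeat a_1, ..., a_4; the period length is 4.
Hence the expansion of sqrt(1708) is a_0 = 41 followed by the repeating block 3, 20, 3, 82 (period 4).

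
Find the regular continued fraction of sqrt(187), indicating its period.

Write x_i = (sqrt(187) + m_i)/d_i with (m_0, d_0) = (0, 1). a_0 = floor(sqrt(187)) = 13, since 13^2 = 169 <= 187 < 196 = 14^2.
Iterate m_{i+1} = d_i*a_i - m_i, d_{i+1} = (187 - m_{i+1}^2)/d_i, a_{i+1} = floor((a_0 + m_{i+1})/d_{i+1}):
  m_1 = 1*13 - 0 = 13, d_1 = (187 - 13^2)/1 = 18/1 = 18, a_1 = floor((13 + 13)/18) = 1.
  m_2 = 18*1 - 13 = 5, d_2 = (187 - 5^2)/18 = 162/18 = 9, a_2 = floor((13 + 5)/9) = 2.
  m_3 = 9*2 - 5 = 13, d_3 = (187 - 13^2)/9 = 18/9 = 2, a_3 = floor((13 + 13)/2) = 13.
  m_4 = 2*13 - 13 = 13, d_4 = (187 - 13^2)/2 = 18/2 = 9, a_4 = floor((13 + 13)/9) = 2.
  m_5 = 9*2 - 13 = 5, d_5 = (187 - 5^2)/9 = 162/9 = 18, a_5 = floor((13 + 5)/18) = 1.
  m_6 = 18*1 - 5 = 13, d_6 = (187 - 13^2)/18 = 18/18 = 1, a_6 = floor((13 + 13)/1) = 26.
  m_7 = 1*26 - 13 = 13, d_7 = (187 - 13^2)/1 = 18/1 = 18: (m_7, d_7) = (m_1, d_1) = (13, 18), so from here the quotients repeat a_1, ..., a_6; the period length is 6.
Hence the expansion of sqrt(187) is a_0 = 13 followed by the repeating block 1, 2, 13, 2, 1, 26 (period 6).

[13; (1, 2, 13, 2, 1, 26)]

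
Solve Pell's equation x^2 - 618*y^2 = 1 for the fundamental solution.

(x, y) = (10093, 406)

First expand sqrt(618) as a continued fraction. With x_i = (sqrt(618) + m_i)/d_i and (m_0, d_0) = (0, 1): a_0 = floor(sqrt(618)) = 24, since 24^2 = 576 <= 618 < 625 = 25^2.
Iterate m_{i+1} = d_i*a_i - m_i, d_{i+1} = (618 - m_{i+1}^2)/d_i, a_{i+1} = floor((a_0 + m_{i+1})/d_{i+1}):
  m_1 = 1*24 - 0 = 24, d_1 = (618 - 24^2)/1 = 42/1 = 42, a_1 = floor((24 + 24)/42) = 1.
  m_2 = 42*1 - 24 = 18, d_2 = (618 - 18^2)/42 = 294/42 = 7, a_2 = floor((24 + 18)/7) = 6.
  m_3 = 7*6 - 18 = 24, d_3 = (618 - 24^2)/7 = 42/7 = 6, a_3 = floor((24 + 24)/6) = 8.
  m_4 = 6*8 - 24 = 24, d_4 = (618 - 24^2)/6 = 42/6 = 7, a_4 = floor((24 + 24)/7) = 6.
  m_5 = 7*6 - 24 = 18, d_5 = (618 - 18^2)/7 = 294/7 = 42, a_5 = floor((24 + 18)/42) = 1.
  m_6 = 42*1 - 18 = 24, d_6 = (618 - 24^2)/42 = 42/42 = 1, a_6 = floor((24 + 24)/1) = 48.
  m_7 = 1*48 - 24 = 24, d_7 = (618 - 24^2)/1 = 42/1 = 42: (m_7, d_7) = (m_1, d_1) = (24, 42), so from here the quotients repeat a_1, ..., a_6; the period length is 6.
So sqrt(618) = [24; (1, 6, 8, 6, 1, 48)] with period length k = 6.
k is even, so the fundamental solution of x^2 - 618y^2 = 1 is (p_{k-1}, q_{k-1}) = (p_5, q_5); compute convergents through index 5.
Convergents (p_i = a_i*p_{i-1} + p_{i-2}, q_i = a_i*q_{i-1} + q_{i-2} with p_{-2}=0, p_{-1}=1, q_{-2}=1, q_{-1}=0):
  i=0: a_0=24, p_0 = 24*1 + 0 = 24, q_0 = 24*0 + 1 = 1.
  i=1: a_1=1, p_1 = 1*24 + 1 = 25, q_1 = 1*1 + 0 = 1.
  i=2: a_2=6, p_2 = 6*25 + 24 = 174, q_2 = 6*1 + 1 = 7.
  i=3: a_3=8, p_3 = 8*174 + 25 = 1417, q_3 = 8*7 + 1 = 57.
  i=4: a_4=6, p_4 = 6*1417 + 174 = 8676, q_4 = 6*57 + 7 = 349.
  i=5: a_5=1, p_5 = 1*8676 + 1417 = 10093, q_5 = 1*349 + 57 = 406.
Check: 10093^2 - 618*406^2 = 101868649 - 101868648 = 1, so (x, y) = (10093, 406) solves the equation, and by the theorem it is the least positive solution.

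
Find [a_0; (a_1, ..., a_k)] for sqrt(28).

[5; (3, 2, 3, 10)]

Write x_i = (sqrt(28) + m_i)/d_i with (m_0, d_0) = (0, 1). a_0 = floor(sqrt(28)) = 5, since 5^2 = 25 <= 28 < 36 = 6^2.
Iterate m_{i+1} = d_i*a_i - m_i, d_{i+1} = (28 - m_{i+1}^2)/d_i, a_{i+1} = floor((a_0 + m_{i+1})/d_{i+1}):
  m_1 = 1*5 - 0 = 5, d_1 = (28 - 5^2)/1 = 3/1 = 3, a_1 = floor((5 + 5)/3) = 3.
  m_2 = 3*3 - 5 = 4, d_2 = (28 - 4^2)/3 = 12/3 = 4, a_2 = floor((5 + 4)/4) = 2.
  m_3 = 4*2 - 4 = 4, d_3 = (28 - 4^2)/4 = 12/4 = 3, a_3 = floor((5 + 4)/3) = 3.
  m_4 = 3*3 - 4 = 5, d_4 = (28 - 5^2)/3 = 3/3 = 1, a_4 = floor((5 + 5)/1) = 10.
  m_5 = 1*10 - 5 = 5, d_5 = (28 - 5^2)/1 = 3/1 = 3: (m_5, d_5) = (m_1, d_1) = (5, 3), so from here the quotients repeat a_1, ..., a_4; the period length is 4.
Hence the expansion of sqrt(28) is a_0 = 5 followed by the repeating block 3, 2, 3, 10 (period 4).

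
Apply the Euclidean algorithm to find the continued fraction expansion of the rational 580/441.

Run the Euclidean algorithm on 580 and 441; the successive quotients are the partial quotients a_0, a_1, ... (each step inverts the fractional part left over by the previous one):
  580 = 1*441 + 139, so a_0 = 1.
  441 = 3*139 + 24, so a_1 = 3.
  139 = 5*24 + 19, so a_2 = 5.
  24 = 1*19 + 5, so a_3 = 1.
  19 = 3*5 + 4, so a_4 = 3.
  5 = 1*4 + 1, so a_5 = 1.
  4 = 4*1 + 0, so a_6 = 4.
The remainder reaches 0 after 7 divisions, so the expansion has 7 partial quotients, read off in order.

[1; 3, 5, 1, 3, 1, 4]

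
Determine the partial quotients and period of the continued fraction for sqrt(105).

[10; (4, 20)]

Write x_i = (sqrt(105) + m_i)/d_i with (m_0, d_0) = (0, 1). a_0 = floor(sqrt(105)) = 10, since 10^2 = 100 <= 105 < 121 = 11^2.
Iterate m_{i+1} = d_i*a_i - m_i, d_{i+1} = (105 - m_{i+1}^2)/d_i, a_{i+1} = floor((a_0 + m_{i+1})/d_{i+1}):
  m_1 = 1*10 - 0 = 10, d_1 = (105 - 10^2)/1 = 5/1 = 5, a_1 = floor((10 + 10)/5) = 4.
  m_2 = 5*4 - 10 = 10, d_2 = (105 - 10^2)/5 = 5/5 = 1, a_2 = floor((10 + 10)/1) = 20.
  m_3 = 1*20 - 10 = 10, d_3 = (105 - 10^2)/1 = 5/1 = 5: (m_3, d_3) = (m_1, d_1) = (10, 5), so from here the quotients repeat a_1, a_2; the period length is 2.
Hence the expansion of sqrt(105) is a_0 = 10 followed by the repeating block 4, 20 (period 2).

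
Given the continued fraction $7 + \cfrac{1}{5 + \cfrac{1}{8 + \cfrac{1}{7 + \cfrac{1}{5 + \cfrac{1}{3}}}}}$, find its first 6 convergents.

Using the convergent recurrence p_i = a_i*p_{i-1} + p_{i-2}, q_i = a_i*q_{i-1} + q_{i-2} with p_{-2}=0, p_{-1}=1, q_{-2}=1, q_{-1}=0:
  i=0: a_0=7, p_0 = 7*1 + 0 = 7, q_0 = 7*0 + 1 = 1.
  i=1: a_1=5, p_1 = 5*7 + 1 = 36, q_1 = 5*1 + 0 = 5.
  i=2: a_2=8, p_2 = 8*36 + 7 = 295, q_2 = 8*5 + 1 = 41.
  i=3: a_3=7, p_3 = 7*295 + 36 = 2101, q_3 = 7*41 + 5 = 292.
  i=4: a_4=5, p_4 = 5*2101 + 295 = 10800, q_4 = 5*292 + 41 = 1501.
  i=5: a_5=3, p_5 = 3*10800 + 2101 = 34501, q_5 = 3*1501 + 292 = 4795.

7/1, 36/5, 295/41, 2101/292, 10800/1501, 34501/4795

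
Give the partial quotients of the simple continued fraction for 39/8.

Run the Euclidean algorithm on 39 and 8; the successive quotients are the partial quotients a_0, a_1, ... (each step inverts the fractional part left over by the previous one):
  39 = 4*8 + 7, so a_0 = 4.
  8 = 1*7 + 1, so a_1 = 1.
  7 = 7*1 + 0, so a_2 = 7.
The remainder reaches 0 after 3 divisions, so the expansion has 3 partial quotients, read off in order.

[4; 1, 7]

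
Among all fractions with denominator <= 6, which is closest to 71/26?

Expand x = 71/26 as a continued fraction with the Euclidean algorithm:
  71 = 2*26 + 19, so a_0 = 2.
  26 = 1*19 + 7, so a_1 = 1.
  19 = 2*7 + 5, so a_2 = 2.
  7 = 1*5 + 2, so a_3 = 1.
  5 = 2*2 + 1, so a_4 = 2.
  2 = 2*1 + 0, so a_5 = 2.
so x = [2; 1, 2, 1, 2, 2].
Convergents (p_i = a_i*p_{i-1} + p_{i-2}, q_i = a_i*q_{i-1} + q_{i-2} with p_{-2}=0, p_{-1}=1, q_{-2}=1, q_{-1}=0), until the denominator exceeds 6:
  i=0: a_0=2, p_0 = 2*1 + 0 = 2, q_0 = 2*0 + 1 = 1.
  i=1: a_1=1, p_1 = 1*2 + 1 = 3, q_1 = 1*1 + 0 = 1.
  i=2: a_2=2, p_2 = 2*3 + 2 = 8, q_2 = 2*1 + 1 = 3.
  i=3: a_3=1, p_3 = 1*8 + 3 = 11, q_3 = 1*3 + 1 = 4.
  i=4: a_4=2, p_4 = 2*11 + 8 = 30, q_4 = 2*4 + 3 = 11.
q_4 = 11 > 6, so the last convergent with denominator <= 6 is p_3/q_3 = 11/4.
The closest fraction with denominator <= 6 is either p_3/q_3 or the intermediate fraction (k*p_3 + p_2)/(k*q_3 + q_2) with the largest k >= 1 whose denominator stays <= 6; these approach x as k grows, and every other convergent or intermediate fraction in range is farther away.
Largest k: floor((6 - q_2)/q_3) = floor((6 - 3)/4) = 0.
Since k = 0, no intermediate fraction beyond p_3/q_3 has denominator <= 6, so the convergent 11/4 is the closest (its error is |71*4 - 11*26|/(26*4) = 2/104).

11/4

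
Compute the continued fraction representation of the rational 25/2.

[12; 2]

Run the Euclidean algorithm on 25 and 2; the successive quotients are the partial quotients a_0, a_1, ... (each step inverts the fractional part left over by the previous one):
  25 = 12*2 + 1, so a_0 = 12.
  2 = 2*1 + 0, so a_1 = 2.
The remainder reaches 0 after 2 divisions, so the expansion has 2 partial quotients, read off in order.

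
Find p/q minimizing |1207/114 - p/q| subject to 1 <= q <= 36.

180/17

Expand x = 1207/114 as a continued fraction with the Euclidean algorithm:
  1207 = 10*114 + 67, so a_0 = 10.
  114 = 1*67 + 47, so a_1 = 1.
  67 = 1*47 + 20, so a_2 = 1.
  47 = 2*20 + 7, so a_3 = 2.
  20 = 2*7 + 6, so a_4 = 2.
  7 = 1*6 + 1, so a_5 = 1.
  6 = 6*1 + 0, so a_6 = 6.
so x = [10; 1, 1, 2, 2, 1, 6].
Convergents (p_i = a_i*p_{i-1} + p_{i-2}, q_i = a_i*q_{i-1} + q_{i-2} with p_{-2}=0, p_{-1}=1, q_{-2}=1, q_{-1}=0), until the denominator exceeds 36:
  i=0: a_0=10, p_0 = 10*1 + 0 = 10, q_0 = 10*0 + 1 = 1.
  i=1: a_1=1, p_1 = 1*10 + 1 = 11, q_1 = 1*1 + 0 = 1.
  i=2: a_2=1, p_2 = 1*11 + 10 = 21, q_2 = 1*1 + 1 = 2.
  i=3: a_3=2, p_3 = 2*21 + 11 = 53, q_3 = 2*2 + 1 = 5.
  i=4: a_4=2, p_4 = 2*53 + 21 = 127, q_4 = 2*5 + 2 = 12.
  i=5: a_5=1, p_5 = 1*127 + 53 = 180, q_5 = 1*12 + 5 = 17.
  i=6: a_6=6, p_6 = 6*180 + 127 = 1207, q_6 = 6*17 + 12 = 114.
q_6 = 114 > 36, so the last convergent with denominator <= 36 is p_5/q_5 = 180/17.
The closest fraction with denominator <= 36 is either p_5/q_5 or the intermediate fraction (k*p_5 + p_4)/(k*q_5 + q_4) with the largest k >= 1 whose denominator stays <= 36; these approach x as k grows, and every other convergent or intermediate fraction in range is farther away.
Largest k: floor((36 - q_4)/q_5) = floor((36 - 12)/17) = 1.
That gives (1*180 + 127)/(1*17 + 12) = 307/29.
Compare the errors: |x - 180/17| = |1207*17 - 180*114|/(114*17) = 1/1938, and |x - 307/29| = |1207*29 - 307*114|/(114*29) = 5/3306.
Cross-multiplying, 1*3306 = 3306 < 9690 = 5*1938, so 1/1938 is smaller: the convergent 180/17 is closer to x than 307/29.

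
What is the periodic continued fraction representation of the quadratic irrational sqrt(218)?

[14; (1, 3, 3, 1, 28)]

Write x_i = (sqrt(218) + m_i)/d_i with (m_0, d_0) = (0, 1). a_0 = floor(sqrt(218)) = 14, since 14^2 = 196 <= 218 < 225 = 15^2.
Iterate m_{i+1} = d_i*a_i - m_i, d_{i+1} = (218 - m_{i+1}^2)/d_i, a_{i+1} = floor((a_0 + m_{i+1})/d_{i+1}):
  m_1 = 1*14 - 0 = 14, d_1 = (218 - 14^2)/1 = 22/1 = 22, a_1 = floor((14 + 14)/22) = 1.
  m_2 = 22*1 - 14 = 8, d_2 = (218 - 8^2)/22 = 154/22 = 7, a_2 = floor((14 + 8)/7) = 3.
  m_3 = 7*3 - 8 = 13, d_3 = (218 - 13^2)/7 = 49/7 = 7, a_3 = floor((14 + 13)/7) = 3.
  m_4 = 7*3 - 13 = 8, d_4 = (218 - 8^2)/7 = 154/7 = 22, a_4 = floor((14 + 8)/22) = 1.
  m_5 = 22*1 - 8 = 14, d_5 = (218 - 14^2)/22 = 22/22 = 1, a_5 = floor((14 + 14)/1) = 28.
  m_6 = 1*28 - 14 = 14, d_6 = (218 - 14^2)/1 = 22/1 = 22: (m_6, d_6) = (m_1, d_1) = (14, 22), so from here the quotients repeat a_1, ..., a_5; the period length is 5.
Hence the expansion of sqrt(218) is a_0 = 14 followed by the repeating block 1, 3, 3, 1, 28 (period 5).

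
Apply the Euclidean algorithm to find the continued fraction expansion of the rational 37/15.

Run the Euclidean algorithm on 37 and 15; the successive quotients are the partial quotients a_0, a_1, ... (each step inverts the fractional part left over by the previous one):
  37 = 2*15 + 7, so a_0 = 2.
  15 = 2*7 + 1, so a_1 = 2.
  7 = 7*1 + 0, so a_2 = 7.
The remainder reaches 0 after 3 divisions, so the expansion has 3 partial quotients, read off in order.

[2; 2, 7]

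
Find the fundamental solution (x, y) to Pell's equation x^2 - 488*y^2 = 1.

(x, y) = (243, 11)

First expand sqrt(488) as a continued fraction. With x_i = (sqrt(488) + m_i)/d_i and (m_0, d_0) = (0, 1): a_0 = floor(sqrt(488)) = 22, since 22^2 = 484 <= 488 < 529 = 23^2.
Iterate m_{i+1} = d_i*a_i - m_i, d_{i+1} = (488 - m_{i+1}^2)/d_i, a_{i+1} = floor((a_0 + m_{i+1})/d_{i+1}):
  m_1 = 1*22 - 0 = 22, d_1 = (488 - 22^2)/1 = 4/1 = 4, a_1 = floor((22 + 22)/4) = 11.
  m_2 = 4*11 - 22 = 22, d_2 = (488 - 22^2)/4 = 4/4 = 1, a_2 = floor((22 + 22)/1) = 44.
  m_3 = 1*44 - 22 = 22, d_3 = (488 - 22^2)/1 = 4/1 = 4: (m_3, d_3) = (m_1, d_1) = (22, 4), so from here the quotients repeat a_1, a_2; the period length is 2.
So sqrt(488) = [22; (11, 44)] with period length k = 2.
k is even, so the fundamental solution of x^2 - 488y^2 = 1 is (p_{k-1}, q_{k-1}) = (p_1, q_1); compute convergents through index 1.
Convergents (p_i = a_i*p_{i-1} + p_{i-2}, q_i = a_i*q_{i-1} + q_{i-2} with p_{-2}=0, p_{-1}=1, q_{-2}=1, q_{-1}=0):
  i=0: a_0=22, p_0 = 22*1 + 0 = 22, q_0 = 22*0 + 1 = 1.
  i=1: a_1=11, p_1 = 11*22 + 1 = 243, q_1 = 11*1 + 0 = 11.
Check: 243^2 - 488*11^2 = 59049 - 59048 = 1, so (x, y) = (243, 11) solves the equation, and by the theorem it is the least positive solution.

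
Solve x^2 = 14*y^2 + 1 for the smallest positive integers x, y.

First expand sqrt(14) as a continued fraction. With x_i = (sqrt(14) + m_i)/d_i and (m_0, d_0) = (0, 1): a_0 = floor(sqrt(14)) = 3, since 3^2 = 9 <= 14 < 16 = 4^2.
Iterate m_{i+1} = d_i*a_i - m_i, d_{i+1} = (14 - m_{i+1}^2)/d_i, a_{i+1} = floor((a_0 + m_{i+1})/d_{i+1}):
  m_1 = 1*3 - 0 = 3, d_1 = (14 - 3^2)/1 = 5/1 = 5, a_1 = floor((3 + 3)/5) = 1.
  m_2 = 5*1 - 3 = 2, d_2 = (14 - 2^2)/5 = 10/5 = 2, a_2 = floor((3 + 2)/2) = 2.
  m_3 = 2*2 - 2 = 2, d_3 = (14 - 2^2)/2 = 10/2 = 5, a_3 = floor((3 + 2)/5) = 1.
  m_4 = 5*1 - 2 = 3, d_4 = (14 - 3^2)/5 = 5/5 = 1, a_4 = floor((3 + 3)/1) = 6.
  m_5 = 1*6 - 3 = 3, d_5 = (14 - 3^2)/1 = 5/1 = 5: (m_5, d_5) = (m_1, d_1) = (3, 5), so from here the quotients repeat a_1, ..., a_4; the period length is 4.
So sqrt(14) = [3; (1, 2, 1, 6)] with period length k = 4.
k is even, so the fundamental solution of x^2 - 14y^2 = 1 is (p_{k-1}, q_{k-1}) = (p_3, q_3); compute convergents through index 3.
Convergents (p_i = a_i*p_{i-1} + p_{i-2}, q_i = a_i*q_{i-1} + q_{i-2} with p_{-2}=0, p_{-1}=1, q_{-2}=1, q_{-1}=0):
  i=0: a_0=3, p_0 = 3*1 + 0 = 3, q_0 = 3*0 + 1 = 1.
  i=1: a_1=1, p_1 = 1*3 + 1 = 4, q_1 = 1*1 + 0 = 1.
  i=2: a_2=2, p_2 = 2*4 + 3 = 11, q_2 = 2*1 + 1 = 3.
  i=3: a_3=1, p_3 = 1*11 + 4 = 15, q_3 = 1*3 + 1 = 4.
Check: 15^2 - 14*4^2 = 225 - 224 = 1, so (x, y) = (15, 4) solves the equation, and by the theorem it is the least positive solution.

(x, y) = (15, 4)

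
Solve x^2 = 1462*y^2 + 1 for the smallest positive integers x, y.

(x, y) = (2753, 72)

First expand sqrt(1462) as a continued fraction. With x_i = (sqrt(1462) + m_i)/d_i and (m_0, d_0) = (0, 1): a_0 = floor(sqrt(1462)) = 38, since 38^2 = 1444 <= 1462 < 1521 = 39^2.
Iterate m_{i+1} = d_i*a_i - m_i, d_{i+1} = (1462 - m_{i+1}^2)/d_i, a_{i+1} = floor((a_0 + m_{i+1})/d_{i+1}):
  m_1 = 1*38 - 0 = 38, d_1 = (1462 - 38^2)/1 = 18/1 = 18, a_1 = floor((38 + 38)/18) = 4.
  m_2 = 18*4 - 38 = 34, d_2 = (1462 - 34^2)/18 = 306/18 = 17, a_2 = floor((38 + 34)/17) = 4.
  m_3 = 17*4 - 34 = 34, d_3 = (1462 - 34^2)/17 = 306/17 = 18, a_3 = floor((38 + 34)/18) = 4.
  m_4 = 18*4 - 34 = 38, d_4 = (1462 - 38^2)/18 = 18/18 = 1, a_4 = floor((38 + 38)/1) = 76.
  m_5 = 1*76 - 38 = 38, d_5 = (1462 - 38^2)/1 = 18/1 = 18: (m_5, d_5) = (m_1, d_1) = (38, 18), so from here the quotients repeat a_1, ..., a_4; the period length is 4.
So sqrt(1462) = [38; (4, 4, 4, 76)] with period length k = 4.
k is even, so the fundamental solution of x^2 - 1462y^2 = 1 is (p_{k-1}, q_{k-1}) = (p_3, q_3); compute convergents through index 3.
Convergents (p_i = a_i*p_{i-1} + p_{i-2}, q_i = a_i*q_{i-1} + q_{i-2} with p_{-2}=0, p_{-1}=1, q_{-2}=1, q_{-1}=0):
  i=0: a_0=38, p_0 = 38*1 + 0 = 38, q_0 = 38*0 + 1 = 1.
  i=1: a_1=4, p_1 = 4*38 + 1 = 153, q_1 = 4*1 + 0 = 4.
  i=2: a_2=4, p_2 = 4*153 + 38 = 650, q_2 = 4*4 + 1 = 17.
  i=3: a_3=4, p_3 = 4*650 + 153 = 2753, q_3 = 4*17 + 4 = 72.
Check: 2753^2 - 1462*72^2 = 7579009 - 7579008 = 1, so (x, y) = (2753, 72) solves the equation, and by the theorem it is the least positive solution.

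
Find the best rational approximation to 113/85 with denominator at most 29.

Expand x = 113/85 as a continued fraction with the Euclidean algorithm:
  113 = 1*85 + 28, so a_0 = 1.
  85 = 3*28 + 1, so a_1 = 3.
  28 = 28*1 + 0, so a_2 = 28.
so x = [1; 3, 28].
Convergents (p_i = a_i*p_{i-1} + p_{i-2}, q_i = a_i*q_{i-1} + q_{i-2} with p_{-2}=0, p_{-1}=1, q_{-2}=1, q_{-1}=0), until the denominator exceeds 29:
  i=0: a_0=1, p_0 = 1*1 + 0 = 1, q_0 = 1*0 + 1 = 1.
  i=1: a_1=3, p_1 = 3*1 + 1 = 4, q_1 = 3*1 + 0 = 3.
  i=2: a_2=28, p_2 = 28*4 + 1 = 113, q_2 = 28*3 + 1 = 85.
q_2 = 85 > 29, so the last convergent with denominator <= 29 is p_1/q_1 = 4/3.
The closest fraction with denominator <= 29 is either p_1/q_1 or the intermediate fraction (k*p_1 + p_0)/(k*q_1 + q_0) with the largest k >= 1 whose denominator stays <= 29; these approach x as k grows, and every other convergent or intermediate fraction in range is farther away.
Largest k: floor((29 - q_0)/q_1) = floor((29 - 1)/3) = 9.
That gives (9*4 + 1)/(9*3 + 1) = 37/28.
Compare the errors: |x - 4/3| = |113*3 - 4*85|/(85*3) = 1/255, and |x - 37/28| = |113*28 - 37*85|/(85*28) = 19/2380.
Cross-multiplying, 1*2380 = 2380 < 4845 = 19*255, so 1/255 is smaller: the convergent 4/3 is closer to x than 37/28.

4/3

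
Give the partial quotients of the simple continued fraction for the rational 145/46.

[3; 6, 1, 1, 3]

Run the Euclidean algorithm on 145 and 46; the successive quotients are the partial quotients a_0, a_1, ... (each step inverts the fractional part left over by the previous one):
  145 = 3*46 + 7, so a_0 = 3.
  46 = 6*7 + 4, so a_1 = 6.
  7 = 1*4 + 3, so a_2 = 1.
  4 = 1*3 + 1, so a_3 = 1.
  3 = 3*1 + 0, so a_4 = 3.
The remainder reaches 0 after 5 divisions, so the expansion has 5 partial quotients, read off in order.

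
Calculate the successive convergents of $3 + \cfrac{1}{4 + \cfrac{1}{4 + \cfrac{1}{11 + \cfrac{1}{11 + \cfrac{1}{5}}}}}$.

3/1, 13/4, 55/17, 618/191, 6853/2118, 34883/10781

Using the convergent recurrence p_i = a_i*p_{i-1} + p_{i-2}, q_i = a_i*q_{i-1} + q_{i-2} with p_{-2}=0, p_{-1}=1, q_{-2}=1, q_{-1}=0:
  i=0: a_0=3, p_0 = 3*1 + 0 = 3, q_0 = 3*0 + 1 = 1.
  i=1: a_1=4, p_1 = 4*3 + 1 = 13, q_1 = 4*1 + 0 = 4.
  i=2: a_2=4, p_2 = 4*13 + 3 = 55, q_2 = 4*4 + 1 = 17.
  i=3: a_3=11, p_3 = 11*55 + 13 = 618, q_3 = 11*17 + 4 = 191.
  i=4: a_4=11, p_4 = 11*618 + 55 = 6853, q_4 = 11*191 + 17 = 2118.
  i=5: a_5=5, p_5 = 5*6853 + 618 = 34883, q_5 = 5*2118 + 191 = 10781.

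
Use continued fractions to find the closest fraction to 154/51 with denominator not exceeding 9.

Expand x = 154/51 as a continued fraction with the Euclidean algorithm:
  154 = 3*51 + 1, so a_0 = 3.
  51 = 51*1 + 0, so a_1 = 51.
so x = [3; 51].
Convergents (p_i = a_i*p_{i-1} + p_{i-2}, q_i = a_i*q_{i-1} + q_{i-2} with p_{-2}=0, p_{-1}=1, q_{-2}=1, q_{-1}=0), until the denominator exceeds 9:
  i=0: a_0=3, p_0 = 3*1 + 0 = 3, q_0 = 3*0 + 1 = 1.
  i=1: a_1=51, p_1 = 51*3 + 1 = 154, q_1 = 51*1 + 0 = 51.
q_1 = 51 > 9, so the last convergent with denominator <= 9 is p_0/q_0 = 3/1.
The closest fraction with denominator <= 9 is either p_0/q_0 or the intermediate fraction (k*p_0 + p_{-1})/(k*q_0 + q_{-1}) with the largest k >= 1 whose denominator stays <= 9; these approach x as k grows, and every other convergent or intermediate fraction in range is farther away.
Largest k: floor((9 - q_{-1})/q_0) = floor((9 - 0)/1) = 9 (using the seeds p_{-1} = 1, q_{-1} = 0).
That gives (9*3 + 1)/(9*1 + 0) = 28/9.
Compare the errors: |x - 3/1| = |154*1 - 3*51|/(51*1) = 1/51, and |x - 28/9| = |154*9 - 28*51|/(51*9) = 42/459.
Cross-multiplying, 1*459 = 459 < 2142 = 42*51, so 1/51 is smaller: the convergent 3/1 is closer to x than 28/9.

3/1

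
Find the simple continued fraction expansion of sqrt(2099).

Write x_i = (sqrt(2099) + m_i)/d_i with (m_0, d_0) = (0, 1). a_0 = floor(sqrt(2099)) = 45, since 45^2 = 2025 <= 2099 < 2116 = 46^2.
Iterate m_{i+1} = d_i*a_i - m_i, d_{i+1} = (2099 - m_{i+1}^2)/d_i, a_{i+1} = floor((a_0 + m_{i+1})/d_{i+1}):
  m_1 = 1*45 - 0 = 45, d_1 = (2099 - 45^2)/1 = 74/1 = 74, a_1 = floor((45 + 45)/74) = 1.
  m_2 = 74*1 - 45 = 29, d_2 = (2099 - 29^2)/74 = 1258/74 = 17, a_2 = floor((45 + 29)/17) = 4.
  m_3 = 17*4 - 29 = 39, d_3 = (2099 - 39^2)/17 = 578/17 = 34, a_3 = floor((45 + 39)/34) = 2.
  m_4 = 34*2 - 39 = 29, d_4 = (2099 - 29^2)/34 = 1258/34 = 37, a_4 = floor((45 + 29)/37) = 2.
  m_5 = 37*2 - 29 = 45, d_5 = (2099 - 45^2)/37 = 74/37 = 2, a_5 = floor((45 + 45)/2) = 45.
  m_6 = 2*45 - 45 = 45, d_6 = (2099 - 45^2)/2 = 74/2 = 37, a_6 = floor((45 + 45)/37) = 2.
  m_7 = 37*2 - 45 = 29, d_7 = (2099 - 29^2)/37 = 1258/37 = 34, a_7 = floor((45 + 29)/34) = 2.
  m_8 = 34*2 - 29 = 39, d_8 = (2099 - 39^2)/34 = 578/34 = 17, a_8 = floor((45 + 39)/17) = 4.
  m_9 = 17*4 - 39 = 29, d_9 = (2099 - 29^2)/17 = 1258/17 = 74, a_9 = floor((45 + 29)/74) = 1.
  m_10 = 74*1 - 29 = 45, d_10 = (2099 - 45^2)/74 = 74/74 = 1, a_10 = floor((45 + 45)/1) = 90.
  m_11 = 1*90 - 45 = 45, d_11 = (2099 - 45^2)/1 = 74/1 = 74: (m_11, d_11) = (m_1, d_1) = (45, 74), so from here the quotients repeat a_1, ..., a_10; the period length is 10.
Hence the expansion of sqrt(2099) is a_0 = 45 followed by the repeating block 1, 4, 2, 2, 45, 2, 2, 4, 1, 90 (period 10).

[45; (1, 4, 2, 2, 45, 2, 2, 4, 1, 90)]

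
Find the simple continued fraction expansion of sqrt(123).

[11; (11, 22)]

Write x_i = (sqrt(123) + m_i)/d_i with (m_0, d_0) = (0, 1). a_0 = floor(sqrt(123)) = 11, since 11^2 = 121 <= 123 < 144 = 12^2.
Iterate m_{i+1} = d_i*a_i - m_i, d_{i+1} = (123 - m_{i+1}^2)/d_i, a_{i+1} = floor((a_0 + m_{i+1})/d_{i+1}):
  m_1 = 1*11 - 0 = 11, d_1 = (123 - 11^2)/1 = 2/1 = 2, a_1 = floor((11 + 11)/2) = 11.
  m_2 = 2*11 - 11 = 11, d_2 = (123 - 11^2)/2 = 2/2 = 1, a_2 = floor((11 + 11)/1) = 22.
  m_3 = 1*22 - 11 = 11, d_3 = (123 - 11^2)/1 = 2/1 = 2: (m_3, d_3) = (m_1, d_1) = (11, 2), so from here the quotients repeat a_1, a_2; the period length is 2.
Hence the expansion of sqrt(123) is a_0 = 11 followed by the repeating block 11, 22 (period 2).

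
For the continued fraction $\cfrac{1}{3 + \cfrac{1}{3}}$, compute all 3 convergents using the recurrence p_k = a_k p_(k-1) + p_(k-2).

Using the convergent recurrence p_i = a_i*p_{i-1} + p_{i-2}, q_i = a_i*q_{i-1} + q_{i-2} with p_{-2}=0, p_{-1}=1, q_{-2}=1, q_{-1}=0:
  i=0: a_0=0, p_0 = 0*1 + 0 = 0, q_0 = 0*0 + 1 = 1.
  i=1: a_1=3, p_1 = 3*0 + 1 = 1, q_1 = 3*1 + 0 = 3.
  i=2: a_2=3, p_2 = 3*1 + 0 = 3, q_2 = 3*3 + 1 = 10.

0/1, 1/3, 3/10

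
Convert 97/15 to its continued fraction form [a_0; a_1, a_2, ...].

[6; 2, 7]

Run the Euclidean algorithm on 97 and 15; the successive quotients are the partial quotients a_0, a_1, ... (each step inverts the fractional part left over by the previous one):
  97 = 6*15 + 7, so a_0 = 6.
  15 = 2*7 + 1, so a_1 = 2.
  7 = 7*1 + 0, so a_2 = 7.
The remainder reaches 0 after 3 divisions, so the expansion has 3 partial quotients, read off in order.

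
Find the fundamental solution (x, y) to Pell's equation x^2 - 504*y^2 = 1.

(x, y) = (449, 20)

First expand sqrt(504) as a continued fraction. With x_i = (sqrt(504) + m_i)/d_i and (m_0, d_0) = (0, 1): a_0 = floor(sqrt(504)) = 22, since 22^2 = 484 <= 504 < 529 = 23^2.
Iterate m_{i+1} = d_i*a_i - m_i, d_{i+1} = (504 - m_{i+1}^2)/d_i, a_{i+1} = floor((a_0 + m_{i+1})/d_{i+1}):
  m_1 = 1*22 - 0 = 22, d_1 = (504 - 22^2)/1 = 20/1 = 20, a_1 = floor((22 + 22)/20) = 2.
  m_2 = 20*2 - 22 = 18, d_2 = (504 - 18^2)/20 = 180/20 = 9, a_2 = floor((22 + 18)/9) = 4.
  m_3 = 9*4 - 18 = 18, d_3 = (504 - 18^2)/9 = 180/9 = 20, a_3 = floor((22 + 18)/20) = 2.
  m_4 = 20*2 - 18 = 22, d_4 = (504 - 22^2)/20 = 20/20 = 1, a_4 = floor((22 + 22)/1) = 44.
  m_5 = 1*44 - 22 = 22, d_5 = (504 - 22^2)/1 = 20/1 = 20: (m_5, d_5) = (m_1, d_1) = (22, 20), so from here the quotients repeat a_1, ..., a_4; the period length is 4.
So sqrt(504) = [22; (2, 4, 2, 44)] with period length k = 4.
k is even, so the fundamental solution of x^2 - 504y^2 = 1 is (p_{k-1}, q_{k-1}) = (p_3, q_3); compute convergents through index 3.
Convergents (p_i = a_i*p_{i-1} + p_{i-2}, q_i = a_i*q_{i-1} + q_{i-2} with p_{-2}=0, p_{-1}=1, q_{-2}=1, q_{-1}=0):
  i=0: a_0=22, p_0 = 22*1 + 0 = 22, q_0 = 22*0 + 1 = 1.
  i=1: a_1=2, p_1 = 2*22 + 1 = 45, q_1 = 2*1 + 0 = 2.
  i=2: a_2=4, p_2 = 4*45 + 22 = 202, q_2 = 4*2 + 1 = 9.
  i=3: a_3=2, p_3 = 2*202 + 45 = 449, q_3 = 2*9 + 2 = 20.
Check: 449^2 - 504*20^2 = 201601 - 201600 = 1, so (x, y) = (449, 20) solves the equation, and by the theorem it is the least positive solution.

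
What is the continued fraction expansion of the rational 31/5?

Run the Euclidean algorithm on 31 and 5; the successive quotients are the partial quotients a_0, a_1, ... (each step inverts the fractional part left over by the previous one):
  31 = 6*5 + 1, so a_0 = 6.
  5 = 5*1 + 0, so a_1 = 5.
The remainder reaches 0 after 2 divisions, so the expansion has 2 partial quotients, read off in order.

[6; 5]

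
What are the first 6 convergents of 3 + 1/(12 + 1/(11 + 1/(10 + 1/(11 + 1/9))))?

3/1, 37/12, 410/133, 4137/1342, 45917/14895, 417390/135397

Using the convergent recurrence p_i = a_i*p_{i-1} + p_{i-2}, q_i = a_i*q_{i-1} + q_{i-2} with p_{-2}=0, p_{-1}=1, q_{-2}=1, q_{-1}=0:
  i=0: a_0=3, p_0 = 3*1 + 0 = 3, q_0 = 3*0 + 1 = 1.
  i=1: a_1=12, p_1 = 12*3 + 1 = 37, q_1 = 12*1 + 0 = 12.
  i=2: a_2=11, p_2 = 11*37 + 3 = 410, q_2 = 11*12 + 1 = 133.
  i=3: a_3=10, p_3 = 10*410 + 37 = 4137, q_3 = 10*133 + 12 = 1342.
  i=4: a_4=11, p_4 = 11*4137 + 410 = 45917, q_4 = 11*1342 + 133 = 14895.
  i=5: a_5=9, p_5 = 9*45917 + 4137 = 417390, q_5 = 9*14895 + 1342 = 135397.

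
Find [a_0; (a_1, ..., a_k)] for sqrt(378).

[19; (2, 3, 1, 4, 1, 3, 2, 38)]

Write x_i = (sqrt(378) + m_i)/d_i with (m_0, d_0) = (0, 1). a_0 = floor(sqrt(378)) = 19, since 19^2 = 361 <= 378 < 400 = 20^2.
Iterate m_{i+1} = d_i*a_i - m_i, d_{i+1} = (378 - m_{i+1}^2)/d_i, a_{i+1} = floor((a_0 + m_{i+1})/d_{i+1}):
  m_1 = 1*19 - 0 = 19, d_1 = (378 - 19^2)/1 = 17/1 = 17, a_1 = floor((19 + 19)/17) = 2.
  m_2 = 17*2 - 19 = 15, d_2 = (378 - 15^2)/17 = 153/17 = 9, a_2 = floor((19 + 15)/9) = 3.
  m_3 = 9*3 - 15 = 12, d_3 = (378 - 12^2)/9 = 234/9 = 26, a_3 = floor((19 + 12)/26) = 1.
  m_4 = 26*1 - 12 = 14, d_4 = (378 - 14^2)/26 = 182/26 = 7, a_4 = floor((19 + 14)/7) = 4.
  m_5 = 7*4 - 14 = 14, d_5 = (378 - 14^2)/7 = 182/7 = 26, a_5 = floor((19 + 14)/26) = 1.
  m_6 = 26*1 - 14 = 12, d_6 = (378 - 12^2)/26 = 234/26 = 9, a_6 = floor((19 + 12)/9) = 3.
  m_7 = 9*3 - 12 = 15, d_7 = (378 - 15^2)/9 = 153/9 = 17, a_7 = floor((19 + 15)/17) = 2.
  m_8 = 17*2 - 15 = 19, d_8 = (378 - 19^2)/17 = 17/17 = 1, a_8 = floor((19 + 19)/1) = 38.
  m_9 = 1*38 - 19 = 19, d_9 = (378 - 19^2)/1 = 17/1 = 17: (m_9, d_9) = (m_1, d_1) = (19, 17), so from here the quotients repeat a_1, ..., a_8; the period length is 8.
Hence the expansion of sqrt(378) is a_0 = 19 followed by the repeating block 2, 3, 1, 4, 1, 3, 2, 38 (period 8).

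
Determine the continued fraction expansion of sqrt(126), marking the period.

Write x_i = (sqrt(126) + m_i)/d_i with (m_0, d_0) = (0, 1). a_0 = floor(sqrt(126)) = 11, since 11^2 = 121 <= 126 < 144 = 12^2.
Iterate m_{i+1} = d_i*a_i - m_i, d_{i+1} = (126 - m_{i+1}^2)/d_i, a_{i+1} = floor((a_0 + m_{i+1})/d_{i+1}):
  m_1 = 1*11 - 0 = 11, d_1 = (126 - 11^2)/1 = 5/1 = 5, a_1 = floor((11 + 11)/5) = 4.
  m_2 = 5*4 - 11 = 9, d_2 = (126 - 9^2)/5 = 45/5 = 9, a_2 = floor((11 + 9)/9) = 2.
  m_3 = 9*2 - 9 = 9, d_3 = (126 - 9^2)/9 = 45/9 = 5, a_3 = floor((11 + 9)/5) = 4.
  m_4 = 5*4 - 9 = 11, d_4 = (126 - 11^2)/5 = 5/5 = 1, a_4 = floor((11 + 11)/1) = 22.
  m_5 = 1*22 - 11 = 11, d_5 = (126 - 11^2)/1 = 5/1 = 5: (m_5, d_5) = (m_1, d_1) = (11, 5), so from here the quotients repeat a_1, ..., a_4; the period length is 4.
Hence the expansion of sqrt(126) is a_0 = 11 followed by the repeating block 4, 2, 4, 22 (period 4).

[11; (4, 2, 4, 22)]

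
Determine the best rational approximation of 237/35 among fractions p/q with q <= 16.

Expand x = 237/35 as a continued fraction with the Euclidean algorithm:
  237 = 6*35 + 27, so a_0 = 6.
  35 = 1*27 + 8, so a_1 = 1.
  27 = 3*8 + 3, so a_2 = 3.
  8 = 2*3 + 2, so a_3 = 2.
  3 = 1*2 + 1, so a_4 = 1.
  2 = 2*1 + 0, so a_5 = 2.
so x = [6; 1, 3, 2, 1, 2].
Convergents (p_i = a_i*p_{i-1} + p_{i-2}, q_i = a_i*q_{i-1} + q_{i-2} with p_{-2}=0, p_{-1}=1, q_{-2}=1, q_{-1}=0), until the denominator exceeds 16:
  i=0: a_0=6, p_0 = 6*1 + 0 = 6, q_0 = 6*0 + 1 = 1.
  i=1: a_1=1, p_1 = 1*6 + 1 = 7, q_1 = 1*1 + 0 = 1.
  i=2: a_2=3, p_2 = 3*7 + 6 = 27, q_2 = 3*1 + 1 = 4.
  i=3: a_3=2, p_3 = 2*27 + 7 = 61, q_3 = 2*4 + 1 = 9.
  i=4: a_4=1, p_4 = 1*61 + 27 = 88, q_4 = 1*9 + 4 = 13.
  i=5: a_5=2, p_5 = 2*88 + 61 = 237, q_5 = 2*13 + 9 = 35.
q_5 = 35 > 16, so the last convergent with denominator <= 16 is p_4/q_4 = 88/13.
The closest fraction with denominator <= 16 is either p_4/q_4 or the intermediate fraction (k*p_4 + p_3)/(k*q_4 + q_3) with the largest k >= 1 whose denominator stays <= 16; these approach x as k grows, and every other convergent or intermediate fraction in range is farther away.
Largest k: floor((16 - q_3)/q_4) = floor((16 - 9)/13) = 0.
Since k = 0, no intermediate fraction beyond p_4/q_4 has denominator <= 16, so the convergent 88/13 is the closest (its error is |237*13 - 88*35|/(35*13) = 1/455).

88/13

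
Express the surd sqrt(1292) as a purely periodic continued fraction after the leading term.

[35; (1, 16, 1, 70)]

Write x_i = (sqrt(1292) + m_i)/d_i with (m_0, d_0) = (0, 1). a_0 = floor(sqrt(1292)) = 35, since 35^2 = 1225 <= 1292 < 1296 = 36^2.
Iterate m_{i+1} = d_i*a_i - m_i, d_{i+1} = (1292 - m_{i+1}^2)/d_i, a_{i+1} = floor((a_0 + m_{i+1})/d_{i+1}):
  m_1 = 1*35 - 0 = 35, d_1 = (1292 - 35^2)/1 = 67/1 = 67, a_1 = floor((35 + 35)/67) = 1.
  m_2 = 67*1 - 35 = 32, d_2 = (1292 - 32^2)/67 = 268/67 = 4, a_2 = floor((35 + 32)/4) = 16.
  m_3 = 4*16 - 32 = 32, d_3 = (1292 - 32^2)/4 = 268/4 = 67, a_3 = floor((35 + 32)/67) = 1.
  m_4 = 67*1 - 32 = 35, d_4 = (1292 - 35^2)/67 = 67/67 = 1, a_4 = floor((35 + 35)/1) = 70.
  m_5 = 1*70 - 35 = 35, d_5 = (1292 - 35^2)/1 = 67/1 = 67: (m_5, d_5) = (m_1, d_1) = (35, 67), so from here the quotients repeat a_1, ..., a_4; the period length is 4.
Hence the expansion of sqrt(1292) is a_0 = 35 followed by the repeating block 1, 16, 1, 70 (period 4).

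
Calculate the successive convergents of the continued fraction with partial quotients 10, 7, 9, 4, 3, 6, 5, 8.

Using the convergent recurrence p_i = a_i*p_{i-1} + p_{i-2}, q_i = a_i*q_{i-1} + q_{i-2} with p_{-2}=0, p_{-1}=1, q_{-2}=1, q_{-1}=0:
  i=0: a_0=10, p_0 = 10*1 + 0 = 10, q_0 = 10*0 + 1 = 1.
  i=1: a_1=7, p_1 = 7*10 + 1 = 71, q_1 = 7*1 + 0 = 7.
  i=2: a_2=9, p_2 = 9*71 + 10 = 649, q_2 = 9*7 + 1 = 64.
  i=3: a_3=4, p_3 = 4*649 + 71 = 2667, q_3 = 4*64 + 7 = 263.
  i=4: a_4=3, p_4 = 3*2667 + 649 = 8650, q_4 = 3*263 + 64 = 853.
  i=5: a_5=6, p_5 = 6*8650 + 2667 = 54567, q_5 = 6*853 + 263 = 5381.
  i=6: a_6=5, p_6 = 5*54567 + 8650 = 281485, q_6 = 5*5381 + 853 = 27758.
  i=7: a_7=8, p_7 = 8*281485 + 54567 = 2306447, q_7 = 8*27758 + 5381 = 227445.

10/1, 71/7, 649/64, 2667/263, 8650/853, 54567/5381, 281485/27758, 2306447/227445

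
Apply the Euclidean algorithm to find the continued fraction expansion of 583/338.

Run the Euclidean algorithm on 583 and 338; the successive quotients are the partial quotients a_0, a_1, ... (each step inverts the fractional part left over by the previous one):
  583 = 1*338 + 245, so a_0 = 1.
  338 = 1*245 + 93, so a_1 = 1.
  245 = 2*93 + 59, so a_2 = 2.
  93 = 1*59 + 34, so a_3 = 1.
  59 = 1*34 + 25, so a_4 = 1.
  34 = 1*25 + 9, so a_5 = 1.
  25 = 2*9 + 7, so a_6 = 2.
  9 = 1*7 + 2, so a_7 = 1.
  7 = 3*2 + 1, so a_8 = 3.
  2 = 2*1 + 0, so a_9 = 2.
The remainder reaches 0 after 10 divisions, so the expansion has 10 partial quotients, read off in order.

[1; 1, 2, 1, 1, 1, 2, 1, 3, 2]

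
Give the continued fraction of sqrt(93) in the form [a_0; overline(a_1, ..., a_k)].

[9; overline(1, 1, 1, 4, 6, 4, 1, 1, 1, 18)]

Write x_i = (sqrt(93) + m_i)/d_i with (m_0, d_0) = (0, 1). a_0 = floor(sqrt(93)) = 9, since 9^2 = 81 <= 93 < 100 = 10^2.
Iterate m_{i+1} = d_i*a_i - m_i, d_{i+1} = (93 - m_{i+1}^2)/d_i, a_{i+1} = floor((a_0 + m_{i+1})/d_{i+1}):
  m_1 = 1*9 - 0 = 9, d_1 = (93 - 9^2)/1 = 12/1 = 12, a_1 = floor((9 + 9)/12) = 1.
  m_2 = 12*1 - 9 = 3, d_2 = (93 - 3^2)/12 = 84/12 = 7, a_2 = floor((9 + 3)/7) = 1.
  m_3 = 7*1 - 3 = 4, d_3 = (93 - 4^2)/7 = 77/7 = 11, a_3 = floor((9 + 4)/11) = 1.
  m_4 = 11*1 - 4 = 7, d_4 = (93 - 7^2)/11 = 44/11 = 4, a_4 = floor((9 + 7)/4) = 4.
  m_5 = 4*4 - 7 = 9, d_5 = (93 - 9^2)/4 = 12/4 = 3, a_5 = floor((9 + 9)/3) = 6.
  m_6 = 3*6 - 9 = 9, d_6 = (93 - 9^2)/3 = 12/3 = 4, a_6 = floor((9 + 9)/4) = 4.
  m_7 = 4*4 - 9 = 7, d_7 = (93 - 7^2)/4 = 44/4 = 11, a_7 = floor((9 + 7)/11) = 1.
  m_8 = 11*1 - 7 = 4, d_8 = (93 - 4^2)/11 = 77/11 = 7, a_8 = floor((9 + 4)/7) = 1.
  m_9 = 7*1 - 4 = 3, d_9 = (93 - 3^2)/7 = 84/7 = 12, a_9 = floor((9 + 3)/12) = 1.
  m_10 = 12*1 - 3 = 9, d_10 = (93 - 9^2)/12 = 12/12 = 1, a_10 = floor((9 + 9)/1) = 18.
  m_11 = 1*18 - 9 = 9, d_11 = (93 - 9^2)/1 = 12/1 = 12: (m_11, d_11) = (m_1, d_1) = (9, 12), so from here the quotients repeat a_1, ..., a_10; the period length is 10.
Hence the expansion of sqrt(93) is a_0 = 9 followed by the repeating block 1, 1, 1, 4, 6, 4, 1, 1, 1, 18 (period 10).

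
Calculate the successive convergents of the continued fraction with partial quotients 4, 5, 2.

4/1, 21/5, 46/11

Using the convergent recurrence p_i = a_i*p_{i-1} + p_{i-2}, q_i = a_i*q_{i-1} + q_{i-2} with p_{-2}=0, p_{-1}=1, q_{-2}=1, q_{-1}=0:
  i=0: a_0=4, p_0 = 4*1 + 0 = 4, q_0 = 4*0 + 1 = 1.
  i=1: a_1=5, p_1 = 5*4 + 1 = 21, q_1 = 5*1 + 0 = 5.
  i=2: a_2=2, p_2 = 2*21 + 4 = 46, q_2 = 2*5 + 1 = 11.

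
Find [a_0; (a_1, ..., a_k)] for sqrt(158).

[12; (1, 1, 3, 12, 3, 1, 1, 24)]

Write x_i = (sqrt(158) + m_i)/d_i with (m_0, d_0) = (0, 1). a_0 = floor(sqrt(158)) = 12, since 12^2 = 144 <= 158 < 169 = 13^2.
Iterate m_{i+1} = d_i*a_i - m_i, d_{i+1} = (158 - m_{i+1}^2)/d_i, a_{i+1} = floor((a_0 + m_{i+1})/d_{i+1}):
  m_1 = 1*12 - 0 = 12, d_1 = (158 - 12^2)/1 = 14/1 = 14, a_1 = floor((12 + 12)/14) = 1.
  m_2 = 14*1 - 12 = 2, d_2 = (158 - 2^2)/14 = 154/14 = 11, a_2 = floor((12 + 2)/11) = 1.
  m_3 = 11*1 - 2 = 9, d_3 = (158 - 9^2)/11 = 77/11 = 7, a_3 = floor((12 + 9)/7) = 3.
  m_4 = 7*3 - 9 = 12, d_4 = (158 - 12^2)/7 = 14/7 = 2, a_4 = floor((12 + 12)/2) = 12.
  m_5 = 2*12 - 12 = 12, d_5 = (158 - 12^2)/2 = 14/2 = 7, a_5 = floor((12 + 12)/7) = 3.
  m_6 = 7*3 - 12 = 9, d_6 = (158 - 9^2)/7 = 77/7 = 11, a_6 = floor((12 + 9)/11) = 1.
  m_7 = 11*1 - 9 = 2, d_7 = (158 - 2^2)/11 = 154/11 = 14, a_7 = floor((12 + 2)/14) = 1.
  m_8 = 14*1 - 2 = 12, d_8 = (158 - 12^2)/14 = 14/14 = 1, a_8 = floor((12 + 12)/1) = 24.
  m_9 = 1*24 - 12 = 12, d_9 = (158 - 12^2)/1 = 14/1 = 14: (m_9, d_9) = (m_1, d_1) = (12, 14), so from here the quotients repeat a_1, ..., a_8; the period length is 8.
Hence the expansion of sqrt(158) is a_0 = 12 followed by the repeating block 1, 1, 3, 12, 3, 1, 1, 24 (period 8).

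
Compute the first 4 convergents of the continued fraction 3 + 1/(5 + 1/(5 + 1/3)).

3/1, 16/5, 83/26, 265/83

Using the convergent recurrence p_i = a_i*p_{i-1} + p_{i-2}, q_i = a_i*q_{i-1} + q_{i-2} with p_{-2}=0, p_{-1}=1, q_{-2}=1, q_{-1}=0:
  i=0: a_0=3, p_0 = 3*1 + 0 = 3, q_0 = 3*0 + 1 = 1.
  i=1: a_1=5, p_1 = 5*3 + 1 = 16, q_1 = 5*1 + 0 = 5.
  i=2: a_2=5, p_2 = 5*16 + 3 = 83, q_2 = 5*5 + 1 = 26.
  i=3: a_3=3, p_3 = 3*83 + 16 = 265, q_3 = 3*26 + 5 = 83.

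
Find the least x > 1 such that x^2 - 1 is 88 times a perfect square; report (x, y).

(x, y) = (197, 21)

First expand sqrt(88) as a continued fraction. With x_i = (sqrt(88) + m_i)/d_i and (m_0, d_0) = (0, 1): a_0 = floor(sqrt(88)) = 9, since 9^2 = 81 <= 88 < 100 = 10^2.
Iterate m_{i+1} = d_i*a_i - m_i, d_{i+1} = (88 - m_{i+1}^2)/d_i, a_{i+1} = floor((a_0 + m_{i+1})/d_{i+1}):
  m_1 = 1*9 - 0 = 9, d_1 = (88 - 9^2)/1 = 7/1 = 7, a_1 = floor((9 + 9)/7) = 2.
  m_2 = 7*2 - 9 = 5, d_2 = (88 - 5^2)/7 = 63/7 = 9, a_2 = floor((9 + 5)/9) = 1.
  m_3 = 9*1 - 5 = 4, d_3 = (88 - 4^2)/9 = 72/9 = 8, a_3 = floor((9 + 4)/8) = 1.
  m_4 = 8*1 - 4 = 4, d_4 = (88 - 4^2)/8 = 72/8 = 9, a_4 = floor((9 + 4)/9) = 1.
  m_5 = 9*1 - 4 = 5, d_5 = (88 - 5^2)/9 = 63/9 = 7, a_5 = floor((9 + 5)/7) = 2.
  m_6 = 7*2 - 5 = 9, d_6 = (88 - 9^2)/7 = 7/7 = 1, a_6 = floor((9 + 9)/1) = 18.
  m_7 = 1*18 - 9 = 9, d_7 = (88 - 9^2)/1 = 7/1 = 7: (m_7, d_7) = (m_1, d_1) = (9, 7), so from here the quotients repeat a_1, ..., a_6; the period length is 6.
So sqrt(88) = [9; (2, 1, 1, 1, 2, 18)] with period length k = 6.
k is even, so the fundamental solution of x^2 - 88y^2 = 1 is (p_{k-1}, q_{k-1}) = (p_5, q_5); compute convergents through index 5.
Convergents (p_i = a_i*p_{i-1} + p_{i-2}, q_i = a_i*q_{i-1} + q_{i-2} with p_{-2}=0, p_{-1}=1, q_{-2}=1, q_{-1}=0):
  i=0: a_0=9, p_0 = 9*1 + 0 = 9, q_0 = 9*0 + 1 = 1.
  i=1: a_1=2, p_1 = 2*9 + 1 = 19, q_1 = 2*1 + 0 = 2.
  i=2: a_2=1, p_2 = 1*19 + 9 = 28, q_2 = 1*2 + 1 = 3.
  i=3: a_3=1, p_3 = 1*28 + 19 = 47, q_3 = 1*3 + 2 = 5.
  i=4: a_4=1, p_4 = 1*47 + 28 = 75, q_4 = 1*5 + 3 = 8.
  i=5: a_5=2, p_5 = 2*75 + 47 = 197, q_5 = 2*8 + 5 = 21.
Check: 197^2 - 88*21^2 = 38809 - 38808 = 1, so (x, y) = (197, 21) solves the equation, and by the theorem it is the least positive solution.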